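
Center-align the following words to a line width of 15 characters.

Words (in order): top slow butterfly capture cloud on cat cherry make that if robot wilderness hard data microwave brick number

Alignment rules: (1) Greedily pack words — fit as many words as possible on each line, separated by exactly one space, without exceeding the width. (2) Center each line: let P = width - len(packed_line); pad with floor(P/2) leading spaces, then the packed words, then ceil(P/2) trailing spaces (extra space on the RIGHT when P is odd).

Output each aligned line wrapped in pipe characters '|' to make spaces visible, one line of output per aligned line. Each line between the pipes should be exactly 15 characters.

Line 1: ['top', 'slow'] (min_width=8, slack=7)
Line 2: ['butterfly'] (min_width=9, slack=6)
Line 3: ['capture', 'cloud'] (min_width=13, slack=2)
Line 4: ['on', 'cat', 'cherry'] (min_width=13, slack=2)
Line 5: ['make', 'that', 'if'] (min_width=12, slack=3)
Line 6: ['robot'] (min_width=5, slack=10)
Line 7: ['wilderness', 'hard'] (min_width=15, slack=0)
Line 8: ['data', 'microwave'] (min_width=14, slack=1)
Line 9: ['brick', 'number'] (min_width=12, slack=3)

Answer: |   top slow    |
|   butterfly   |
| capture cloud |
| on cat cherry |
| make that if  |
|     robot     |
|wilderness hard|
|data microwave |
| brick number  |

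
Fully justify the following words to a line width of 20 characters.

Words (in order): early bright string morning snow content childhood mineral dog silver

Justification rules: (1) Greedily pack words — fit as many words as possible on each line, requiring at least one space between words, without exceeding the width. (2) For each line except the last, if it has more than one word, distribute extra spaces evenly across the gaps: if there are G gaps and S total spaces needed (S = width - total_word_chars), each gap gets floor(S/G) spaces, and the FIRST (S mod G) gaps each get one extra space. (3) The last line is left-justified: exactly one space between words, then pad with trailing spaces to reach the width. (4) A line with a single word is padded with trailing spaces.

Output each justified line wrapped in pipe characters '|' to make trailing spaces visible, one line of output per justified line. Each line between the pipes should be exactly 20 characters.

Line 1: ['early', 'bright', 'string'] (min_width=19, slack=1)
Line 2: ['morning', 'snow', 'content'] (min_width=20, slack=0)
Line 3: ['childhood', 'mineral'] (min_width=17, slack=3)
Line 4: ['dog', 'silver'] (min_width=10, slack=10)

Answer: |early  bright string|
|morning snow content|
|childhood    mineral|
|dog silver          |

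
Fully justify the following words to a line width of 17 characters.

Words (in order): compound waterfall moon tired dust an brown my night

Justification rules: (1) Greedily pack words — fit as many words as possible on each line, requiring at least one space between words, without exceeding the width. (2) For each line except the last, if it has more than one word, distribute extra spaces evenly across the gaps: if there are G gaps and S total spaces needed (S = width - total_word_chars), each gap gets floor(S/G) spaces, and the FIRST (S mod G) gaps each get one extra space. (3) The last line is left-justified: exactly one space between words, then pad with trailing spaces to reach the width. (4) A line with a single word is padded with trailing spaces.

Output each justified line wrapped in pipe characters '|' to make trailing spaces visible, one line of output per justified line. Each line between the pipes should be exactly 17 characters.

Answer: |compound         |
|waterfall    moon|
|tired   dust   an|
|brown my night   |

Derivation:
Line 1: ['compound'] (min_width=8, slack=9)
Line 2: ['waterfall', 'moon'] (min_width=14, slack=3)
Line 3: ['tired', 'dust', 'an'] (min_width=13, slack=4)
Line 4: ['brown', 'my', 'night'] (min_width=14, slack=3)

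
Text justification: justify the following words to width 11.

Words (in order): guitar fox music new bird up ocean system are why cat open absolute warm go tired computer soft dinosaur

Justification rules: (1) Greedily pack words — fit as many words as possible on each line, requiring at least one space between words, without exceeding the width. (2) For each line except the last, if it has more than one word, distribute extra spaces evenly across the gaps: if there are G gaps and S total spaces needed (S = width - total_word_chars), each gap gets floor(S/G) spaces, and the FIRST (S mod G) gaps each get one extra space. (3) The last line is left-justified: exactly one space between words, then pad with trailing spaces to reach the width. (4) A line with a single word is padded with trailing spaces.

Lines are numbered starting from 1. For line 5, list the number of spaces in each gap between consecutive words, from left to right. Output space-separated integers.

Line 1: ['guitar', 'fox'] (min_width=10, slack=1)
Line 2: ['music', 'new'] (min_width=9, slack=2)
Line 3: ['bird', 'up'] (min_width=7, slack=4)
Line 4: ['ocean'] (min_width=5, slack=6)
Line 5: ['system', 'are'] (min_width=10, slack=1)
Line 6: ['why', 'cat'] (min_width=7, slack=4)
Line 7: ['open'] (min_width=4, slack=7)
Line 8: ['absolute'] (min_width=8, slack=3)
Line 9: ['warm', 'go'] (min_width=7, slack=4)
Line 10: ['tired'] (min_width=5, slack=6)
Line 11: ['computer'] (min_width=8, slack=3)
Line 12: ['soft'] (min_width=4, slack=7)
Line 13: ['dinosaur'] (min_width=8, slack=3)

Answer: 2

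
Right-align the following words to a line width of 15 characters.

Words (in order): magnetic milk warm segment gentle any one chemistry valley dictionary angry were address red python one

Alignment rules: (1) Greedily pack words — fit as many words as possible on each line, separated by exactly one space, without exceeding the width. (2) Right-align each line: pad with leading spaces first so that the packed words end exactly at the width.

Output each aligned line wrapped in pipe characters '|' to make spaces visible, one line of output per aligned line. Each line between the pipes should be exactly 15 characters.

Line 1: ['magnetic', 'milk'] (min_width=13, slack=2)
Line 2: ['warm', 'segment'] (min_width=12, slack=3)
Line 3: ['gentle', 'any', 'one'] (min_width=14, slack=1)
Line 4: ['chemistry'] (min_width=9, slack=6)
Line 5: ['valley'] (min_width=6, slack=9)
Line 6: ['dictionary'] (min_width=10, slack=5)
Line 7: ['angry', 'were'] (min_width=10, slack=5)
Line 8: ['address', 'red'] (min_width=11, slack=4)
Line 9: ['python', 'one'] (min_width=10, slack=5)

Answer: |  magnetic milk|
|   warm segment|
| gentle any one|
|      chemistry|
|         valley|
|     dictionary|
|     angry were|
|    address red|
|     python one|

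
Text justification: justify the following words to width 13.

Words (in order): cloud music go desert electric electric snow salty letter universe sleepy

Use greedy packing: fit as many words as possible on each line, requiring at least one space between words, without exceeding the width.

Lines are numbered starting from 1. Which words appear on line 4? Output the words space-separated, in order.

Line 1: ['cloud', 'music'] (min_width=11, slack=2)
Line 2: ['go', 'desert'] (min_width=9, slack=4)
Line 3: ['electric'] (min_width=8, slack=5)
Line 4: ['electric', 'snow'] (min_width=13, slack=0)
Line 5: ['salty', 'letter'] (min_width=12, slack=1)
Line 6: ['universe'] (min_width=8, slack=5)
Line 7: ['sleepy'] (min_width=6, slack=7)

Answer: electric snow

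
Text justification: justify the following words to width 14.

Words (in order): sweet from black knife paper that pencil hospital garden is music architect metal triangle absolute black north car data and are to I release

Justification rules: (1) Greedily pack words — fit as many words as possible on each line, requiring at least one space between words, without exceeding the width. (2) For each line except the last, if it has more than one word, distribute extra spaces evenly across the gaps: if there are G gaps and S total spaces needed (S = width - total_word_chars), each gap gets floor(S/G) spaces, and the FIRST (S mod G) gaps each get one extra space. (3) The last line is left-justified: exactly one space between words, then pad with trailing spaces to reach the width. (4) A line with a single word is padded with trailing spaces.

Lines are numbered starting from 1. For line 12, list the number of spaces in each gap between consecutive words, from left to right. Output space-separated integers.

Answer: 2 2 1

Derivation:
Line 1: ['sweet', 'from'] (min_width=10, slack=4)
Line 2: ['black', 'knife'] (min_width=11, slack=3)
Line 3: ['paper', 'that'] (min_width=10, slack=4)
Line 4: ['pencil'] (min_width=6, slack=8)
Line 5: ['hospital'] (min_width=8, slack=6)
Line 6: ['garden', 'is'] (min_width=9, slack=5)
Line 7: ['music'] (min_width=5, slack=9)
Line 8: ['architect'] (min_width=9, slack=5)
Line 9: ['metal', 'triangle'] (min_width=14, slack=0)
Line 10: ['absolute', 'black'] (min_width=14, slack=0)
Line 11: ['north', 'car', 'data'] (min_width=14, slack=0)
Line 12: ['and', 'are', 'to', 'I'] (min_width=12, slack=2)
Line 13: ['release'] (min_width=7, slack=7)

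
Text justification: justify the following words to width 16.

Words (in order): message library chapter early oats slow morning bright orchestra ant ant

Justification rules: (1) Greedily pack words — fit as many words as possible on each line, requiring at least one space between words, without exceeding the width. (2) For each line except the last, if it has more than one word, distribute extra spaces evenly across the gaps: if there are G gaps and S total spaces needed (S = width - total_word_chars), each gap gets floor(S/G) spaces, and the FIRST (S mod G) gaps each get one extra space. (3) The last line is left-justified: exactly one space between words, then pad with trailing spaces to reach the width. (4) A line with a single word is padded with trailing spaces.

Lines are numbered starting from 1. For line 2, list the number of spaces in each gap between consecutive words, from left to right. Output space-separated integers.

Answer: 4

Derivation:
Line 1: ['message', 'library'] (min_width=15, slack=1)
Line 2: ['chapter', 'early'] (min_width=13, slack=3)
Line 3: ['oats', 'slow'] (min_width=9, slack=7)
Line 4: ['morning', 'bright'] (min_width=14, slack=2)
Line 5: ['orchestra', 'ant'] (min_width=13, slack=3)
Line 6: ['ant'] (min_width=3, slack=13)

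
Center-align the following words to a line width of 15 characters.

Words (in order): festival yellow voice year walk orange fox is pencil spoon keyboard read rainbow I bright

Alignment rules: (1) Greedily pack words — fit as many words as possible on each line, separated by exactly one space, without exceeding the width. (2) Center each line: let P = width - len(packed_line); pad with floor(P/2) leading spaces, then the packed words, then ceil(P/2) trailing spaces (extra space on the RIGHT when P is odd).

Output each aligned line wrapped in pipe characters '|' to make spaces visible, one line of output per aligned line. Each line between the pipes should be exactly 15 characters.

Answer: |festival yellow|
|voice year walk|
| orange fox is |
| pencil spoon  |
| keyboard read |
|   rainbow I   |
|    bright     |

Derivation:
Line 1: ['festival', 'yellow'] (min_width=15, slack=0)
Line 2: ['voice', 'year', 'walk'] (min_width=15, slack=0)
Line 3: ['orange', 'fox', 'is'] (min_width=13, slack=2)
Line 4: ['pencil', 'spoon'] (min_width=12, slack=3)
Line 5: ['keyboard', 'read'] (min_width=13, slack=2)
Line 6: ['rainbow', 'I'] (min_width=9, slack=6)
Line 7: ['bright'] (min_width=6, slack=9)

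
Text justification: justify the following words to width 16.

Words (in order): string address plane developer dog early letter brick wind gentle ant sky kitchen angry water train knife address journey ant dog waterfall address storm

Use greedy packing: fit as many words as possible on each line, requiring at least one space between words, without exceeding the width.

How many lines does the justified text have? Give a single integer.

Line 1: ['string', 'address'] (min_width=14, slack=2)
Line 2: ['plane', 'developer'] (min_width=15, slack=1)
Line 3: ['dog', 'early', 'letter'] (min_width=16, slack=0)
Line 4: ['brick', 'wind'] (min_width=10, slack=6)
Line 5: ['gentle', 'ant', 'sky'] (min_width=14, slack=2)
Line 6: ['kitchen', 'angry'] (min_width=13, slack=3)
Line 7: ['water', 'train'] (min_width=11, slack=5)
Line 8: ['knife', 'address'] (min_width=13, slack=3)
Line 9: ['journey', 'ant', 'dog'] (min_width=15, slack=1)
Line 10: ['waterfall'] (min_width=9, slack=7)
Line 11: ['address', 'storm'] (min_width=13, slack=3)
Total lines: 11

Answer: 11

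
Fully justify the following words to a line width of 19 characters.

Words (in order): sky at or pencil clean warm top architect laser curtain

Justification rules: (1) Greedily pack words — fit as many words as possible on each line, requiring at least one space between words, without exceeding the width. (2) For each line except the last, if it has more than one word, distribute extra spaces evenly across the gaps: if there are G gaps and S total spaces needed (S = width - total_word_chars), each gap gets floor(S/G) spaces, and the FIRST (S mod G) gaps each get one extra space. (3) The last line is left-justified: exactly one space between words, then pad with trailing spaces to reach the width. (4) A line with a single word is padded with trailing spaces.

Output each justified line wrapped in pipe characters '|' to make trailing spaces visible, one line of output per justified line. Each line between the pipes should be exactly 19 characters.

Line 1: ['sky', 'at', 'or', 'pencil'] (min_width=16, slack=3)
Line 2: ['clean', 'warm', 'top'] (min_width=14, slack=5)
Line 3: ['architect', 'laser'] (min_width=15, slack=4)
Line 4: ['curtain'] (min_width=7, slack=12)

Answer: |sky  at  or  pencil|
|clean    warm   top|
|architect     laser|
|curtain            |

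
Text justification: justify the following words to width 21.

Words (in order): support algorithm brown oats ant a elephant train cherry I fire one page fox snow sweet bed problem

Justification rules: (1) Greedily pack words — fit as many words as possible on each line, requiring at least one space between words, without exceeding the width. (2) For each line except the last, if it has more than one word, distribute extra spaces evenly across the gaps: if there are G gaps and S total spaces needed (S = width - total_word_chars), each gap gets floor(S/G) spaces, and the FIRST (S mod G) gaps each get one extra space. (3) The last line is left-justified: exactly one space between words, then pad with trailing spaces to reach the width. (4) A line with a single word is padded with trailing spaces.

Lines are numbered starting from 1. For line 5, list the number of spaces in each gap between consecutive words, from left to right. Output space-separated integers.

Answer: 5 4

Derivation:
Line 1: ['support', 'algorithm'] (min_width=17, slack=4)
Line 2: ['brown', 'oats', 'ant', 'a'] (min_width=16, slack=5)
Line 3: ['elephant', 'train', 'cherry'] (min_width=21, slack=0)
Line 4: ['I', 'fire', 'one', 'page', 'fox'] (min_width=19, slack=2)
Line 5: ['snow', 'sweet', 'bed'] (min_width=14, slack=7)
Line 6: ['problem'] (min_width=7, slack=14)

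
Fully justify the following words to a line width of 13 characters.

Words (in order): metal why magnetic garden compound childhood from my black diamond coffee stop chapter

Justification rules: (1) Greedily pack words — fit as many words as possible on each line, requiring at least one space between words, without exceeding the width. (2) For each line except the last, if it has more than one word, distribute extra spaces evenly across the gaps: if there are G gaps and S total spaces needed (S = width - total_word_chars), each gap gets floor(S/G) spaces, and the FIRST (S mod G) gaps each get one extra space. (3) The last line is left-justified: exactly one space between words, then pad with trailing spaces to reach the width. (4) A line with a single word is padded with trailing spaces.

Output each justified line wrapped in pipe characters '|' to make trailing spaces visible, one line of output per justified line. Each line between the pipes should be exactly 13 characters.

Answer: |metal     why|
|magnetic     |
|garden       |
|compound     |
|childhood    |
|from my black|
|diamond      |
|coffee   stop|
|chapter      |

Derivation:
Line 1: ['metal', 'why'] (min_width=9, slack=4)
Line 2: ['magnetic'] (min_width=8, slack=5)
Line 3: ['garden'] (min_width=6, slack=7)
Line 4: ['compound'] (min_width=8, slack=5)
Line 5: ['childhood'] (min_width=9, slack=4)
Line 6: ['from', 'my', 'black'] (min_width=13, slack=0)
Line 7: ['diamond'] (min_width=7, slack=6)
Line 8: ['coffee', 'stop'] (min_width=11, slack=2)
Line 9: ['chapter'] (min_width=7, slack=6)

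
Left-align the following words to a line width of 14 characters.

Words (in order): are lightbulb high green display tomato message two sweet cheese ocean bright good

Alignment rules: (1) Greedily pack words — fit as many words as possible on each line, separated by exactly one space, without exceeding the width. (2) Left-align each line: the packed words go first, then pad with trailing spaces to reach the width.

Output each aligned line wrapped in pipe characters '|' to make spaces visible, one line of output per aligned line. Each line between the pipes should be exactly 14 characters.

Line 1: ['are', 'lightbulb'] (min_width=13, slack=1)
Line 2: ['high', 'green'] (min_width=10, slack=4)
Line 3: ['display', 'tomato'] (min_width=14, slack=0)
Line 4: ['message', 'two'] (min_width=11, slack=3)
Line 5: ['sweet', 'cheese'] (min_width=12, slack=2)
Line 6: ['ocean', 'bright'] (min_width=12, slack=2)
Line 7: ['good'] (min_width=4, slack=10)

Answer: |are lightbulb |
|high green    |
|display tomato|
|message two   |
|sweet cheese  |
|ocean bright  |
|good          |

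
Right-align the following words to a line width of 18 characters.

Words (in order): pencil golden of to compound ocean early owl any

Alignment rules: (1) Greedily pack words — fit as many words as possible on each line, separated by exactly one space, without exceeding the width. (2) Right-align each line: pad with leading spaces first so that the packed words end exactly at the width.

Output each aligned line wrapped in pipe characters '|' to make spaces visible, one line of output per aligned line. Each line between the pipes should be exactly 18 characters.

Line 1: ['pencil', 'golden', 'of'] (min_width=16, slack=2)
Line 2: ['to', 'compound', 'ocean'] (min_width=17, slack=1)
Line 3: ['early', 'owl', 'any'] (min_width=13, slack=5)

Answer: |  pencil golden of|
| to compound ocean|
|     early owl any|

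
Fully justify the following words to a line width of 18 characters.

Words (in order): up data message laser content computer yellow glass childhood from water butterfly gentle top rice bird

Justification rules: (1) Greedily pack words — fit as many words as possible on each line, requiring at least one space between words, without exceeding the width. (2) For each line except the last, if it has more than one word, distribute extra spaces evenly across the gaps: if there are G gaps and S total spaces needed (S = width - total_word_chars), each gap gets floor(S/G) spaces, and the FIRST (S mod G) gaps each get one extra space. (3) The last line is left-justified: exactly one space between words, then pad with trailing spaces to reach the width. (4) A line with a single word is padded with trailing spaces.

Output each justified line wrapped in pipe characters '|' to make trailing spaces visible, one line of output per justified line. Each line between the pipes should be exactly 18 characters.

Answer: |up   data  message|
|laser      content|
|computer    yellow|
|glass    childhood|
|from         water|
|butterfly   gentle|
|top rice bird     |

Derivation:
Line 1: ['up', 'data', 'message'] (min_width=15, slack=3)
Line 2: ['laser', 'content'] (min_width=13, slack=5)
Line 3: ['computer', 'yellow'] (min_width=15, slack=3)
Line 4: ['glass', 'childhood'] (min_width=15, slack=3)
Line 5: ['from', 'water'] (min_width=10, slack=8)
Line 6: ['butterfly', 'gentle'] (min_width=16, slack=2)
Line 7: ['top', 'rice', 'bird'] (min_width=13, slack=5)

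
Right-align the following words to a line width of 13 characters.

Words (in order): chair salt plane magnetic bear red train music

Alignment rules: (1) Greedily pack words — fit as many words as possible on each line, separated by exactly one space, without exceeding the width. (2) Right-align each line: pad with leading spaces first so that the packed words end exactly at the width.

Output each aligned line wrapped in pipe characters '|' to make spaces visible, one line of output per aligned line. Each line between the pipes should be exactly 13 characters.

Answer: |   chair salt|
|        plane|
|magnetic bear|
|    red train|
|        music|

Derivation:
Line 1: ['chair', 'salt'] (min_width=10, slack=3)
Line 2: ['plane'] (min_width=5, slack=8)
Line 3: ['magnetic', 'bear'] (min_width=13, slack=0)
Line 4: ['red', 'train'] (min_width=9, slack=4)
Line 5: ['music'] (min_width=5, slack=8)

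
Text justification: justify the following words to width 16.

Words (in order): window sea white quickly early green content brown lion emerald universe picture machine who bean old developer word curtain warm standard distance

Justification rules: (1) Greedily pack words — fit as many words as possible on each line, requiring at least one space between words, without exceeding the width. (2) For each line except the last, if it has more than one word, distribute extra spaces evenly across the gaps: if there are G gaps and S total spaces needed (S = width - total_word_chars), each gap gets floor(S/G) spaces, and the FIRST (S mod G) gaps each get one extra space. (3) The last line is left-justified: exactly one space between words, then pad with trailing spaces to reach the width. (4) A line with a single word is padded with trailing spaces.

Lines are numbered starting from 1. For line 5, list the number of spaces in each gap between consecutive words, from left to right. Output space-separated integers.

Answer: 1

Derivation:
Line 1: ['window', 'sea', 'white'] (min_width=16, slack=0)
Line 2: ['quickly', 'early'] (min_width=13, slack=3)
Line 3: ['green', 'content'] (min_width=13, slack=3)
Line 4: ['brown', 'lion'] (min_width=10, slack=6)
Line 5: ['emerald', 'universe'] (min_width=16, slack=0)
Line 6: ['picture', 'machine'] (min_width=15, slack=1)
Line 7: ['who', 'bean', 'old'] (min_width=12, slack=4)
Line 8: ['developer', 'word'] (min_width=14, slack=2)
Line 9: ['curtain', 'warm'] (min_width=12, slack=4)
Line 10: ['standard'] (min_width=8, slack=8)
Line 11: ['distance'] (min_width=8, slack=8)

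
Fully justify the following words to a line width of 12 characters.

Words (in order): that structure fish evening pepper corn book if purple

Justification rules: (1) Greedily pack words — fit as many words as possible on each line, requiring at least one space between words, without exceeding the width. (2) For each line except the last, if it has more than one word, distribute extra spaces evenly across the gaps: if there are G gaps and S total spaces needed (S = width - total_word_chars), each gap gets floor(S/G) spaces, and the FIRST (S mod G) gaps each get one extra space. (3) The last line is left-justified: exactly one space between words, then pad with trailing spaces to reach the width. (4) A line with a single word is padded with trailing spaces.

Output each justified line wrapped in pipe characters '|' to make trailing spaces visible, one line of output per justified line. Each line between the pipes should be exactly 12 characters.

Line 1: ['that'] (min_width=4, slack=8)
Line 2: ['structure'] (min_width=9, slack=3)
Line 3: ['fish', 'evening'] (min_width=12, slack=0)
Line 4: ['pepper', 'corn'] (min_width=11, slack=1)
Line 5: ['book', 'if'] (min_width=7, slack=5)
Line 6: ['purple'] (min_width=6, slack=6)

Answer: |that        |
|structure   |
|fish evening|
|pepper  corn|
|book      if|
|purple      |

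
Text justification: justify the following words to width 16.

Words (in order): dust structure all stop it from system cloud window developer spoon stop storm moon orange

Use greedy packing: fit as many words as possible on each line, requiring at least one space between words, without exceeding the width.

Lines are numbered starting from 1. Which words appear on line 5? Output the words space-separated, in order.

Answer: spoon stop storm

Derivation:
Line 1: ['dust', 'structure'] (min_width=14, slack=2)
Line 2: ['all', 'stop', 'it', 'from'] (min_width=16, slack=0)
Line 3: ['system', 'cloud'] (min_width=12, slack=4)
Line 4: ['window', 'developer'] (min_width=16, slack=0)
Line 5: ['spoon', 'stop', 'storm'] (min_width=16, slack=0)
Line 6: ['moon', 'orange'] (min_width=11, slack=5)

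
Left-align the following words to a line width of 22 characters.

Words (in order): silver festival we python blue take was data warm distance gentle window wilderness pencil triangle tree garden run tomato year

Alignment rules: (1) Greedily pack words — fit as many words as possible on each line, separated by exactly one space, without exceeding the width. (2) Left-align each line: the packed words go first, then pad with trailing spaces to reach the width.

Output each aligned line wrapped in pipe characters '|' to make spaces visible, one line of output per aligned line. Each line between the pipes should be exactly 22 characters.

Answer: |silver festival we    |
|python blue take was  |
|data warm distance    |
|gentle window         |
|wilderness pencil     |
|triangle tree garden  |
|run tomato year       |

Derivation:
Line 1: ['silver', 'festival', 'we'] (min_width=18, slack=4)
Line 2: ['python', 'blue', 'take', 'was'] (min_width=20, slack=2)
Line 3: ['data', 'warm', 'distance'] (min_width=18, slack=4)
Line 4: ['gentle', 'window'] (min_width=13, slack=9)
Line 5: ['wilderness', 'pencil'] (min_width=17, slack=5)
Line 6: ['triangle', 'tree', 'garden'] (min_width=20, slack=2)
Line 7: ['run', 'tomato', 'year'] (min_width=15, slack=7)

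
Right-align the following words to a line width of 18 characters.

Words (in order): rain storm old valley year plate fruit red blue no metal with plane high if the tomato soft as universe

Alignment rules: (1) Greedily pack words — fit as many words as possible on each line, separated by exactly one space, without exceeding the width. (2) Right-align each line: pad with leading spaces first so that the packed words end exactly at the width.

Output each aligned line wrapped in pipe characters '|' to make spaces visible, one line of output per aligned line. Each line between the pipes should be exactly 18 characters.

Line 1: ['rain', 'storm', 'old'] (min_width=14, slack=4)
Line 2: ['valley', 'year', 'plate'] (min_width=17, slack=1)
Line 3: ['fruit', 'red', 'blue', 'no'] (min_width=17, slack=1)
Line 4: ['metal', 'with', 'plane'] (min_width=16, slack=2)
Line 5: ['high', 'if', 'the', 'tomato'] (min_width=18, slack=0)
Line 6: ['soft', 'as', 'universe'] (min_width=16, slack=2)

Answer: |    rain storm old|
| valley year plate|
| fruit red blue no|
|  metal with plane|
|high if the tomato|
|  soft as universe|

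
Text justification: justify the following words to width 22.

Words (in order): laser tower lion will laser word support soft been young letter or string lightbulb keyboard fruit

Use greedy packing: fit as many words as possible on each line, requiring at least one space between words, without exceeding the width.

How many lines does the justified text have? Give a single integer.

Answer: 5

Derivation:
Line 1: ['laser', 'tower', 'lion', 'will'] (min_width=21, slack=1)
Line 2: ['laser', 'word', 'support'] (min_width=18, slack=4)
Line 3: ['soft', 'been', 'young', 'letter'] (min_width=22, slack=0)
Line 4: ['or', 'string', 'lightbulb'] (min_width=19, slack=3)
Line 5: ['keyboard', 'fruit'] (min_width=14, slack=8)
Total lines: 5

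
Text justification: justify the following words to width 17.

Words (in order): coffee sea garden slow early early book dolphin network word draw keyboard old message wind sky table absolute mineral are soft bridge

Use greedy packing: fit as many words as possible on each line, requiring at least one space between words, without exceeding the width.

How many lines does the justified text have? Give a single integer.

Line 1: ['coffee', 'sea', 'garden'] (min_width=17, slack=0)
Line 2: ['slow', 'early', 'early'] (min_width=16, slack=1)
Line 3: ['book', 'dolphin'] (min_width=12, slack=5)
Line 4: ['network', 'word', 'draw'] (min_width=17, slack=0)
Line 5: ['keyboard', 'old'] (min_width=12, slack=5)
Line 6: ['message', 'wind', 'sky'] (min_width=16, slack=1)
Line 7: ['table', 'absolute'] (min_width=14, slack=3)
Line 8: ['mineral', 'are', 'soft'] (min_width=16, slack=1)
Line 9: ['bridge'] (min_width=6, slack=11)
Total lines: 9

Answer: 9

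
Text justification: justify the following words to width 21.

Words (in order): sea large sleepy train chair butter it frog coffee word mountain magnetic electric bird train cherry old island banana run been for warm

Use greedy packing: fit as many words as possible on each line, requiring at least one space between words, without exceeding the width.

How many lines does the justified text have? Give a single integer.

Line 1: ['sea', 'large', 'sleepy'] (min_width=16, slack=5)
Line 2: ['train', 'chair', 'butter', 'it'] (min_width=21, slack=0)
Line 3: ['frog', 'coffee', 'word'] (min_width=16, slack=5)
Line 4: ['mountain', 'magnetic'] (min_width=17, slack=4)
Line 5: ['electric', 'bird', 'train'] (min_width=19, slack=2)
Line 6: ['cherry', 'old', 'island'] (min_width=17, slack=4)
Line 7: ['banana', 'run', 'been', 'for'] (min_width=19, slack=2)
Line 8: ['warm'] (min_width=4, slack=17)
Total lines: 8

Answer: 8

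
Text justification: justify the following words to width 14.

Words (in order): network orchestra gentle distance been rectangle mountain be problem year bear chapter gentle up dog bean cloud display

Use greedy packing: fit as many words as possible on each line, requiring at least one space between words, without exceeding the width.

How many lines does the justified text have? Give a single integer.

Answer: 11

Derivation:
Line 1: ['network'] (min_width=7, slack=7)
Line 2: ['orchestra'] (min_width=9, slack=5)
Line 3: ['gentle'] (min_width=6, slack=8)
Line 4: ['distance', 'been'] (min_width=13, slack=1)
Line 5: ['rectangle'] (min_width=9, slack=5)
Line 6: ['mountain', 'be'] (min_width=11, slack=3)
Line 7: ['problem', 'year'] (min_width=12, slack=2)
Line 8: ['bear', 'chapter'] (min_width=12, slack=2)
Line 9: ['gentle', 'up', 'dog'] (min_width=13, slack=1)
Line 10: ['bean', 'cloud'] (min_width=10, slack=4)
Line 11: ['display'] (min_width=7, slack=7)
Total lines: 11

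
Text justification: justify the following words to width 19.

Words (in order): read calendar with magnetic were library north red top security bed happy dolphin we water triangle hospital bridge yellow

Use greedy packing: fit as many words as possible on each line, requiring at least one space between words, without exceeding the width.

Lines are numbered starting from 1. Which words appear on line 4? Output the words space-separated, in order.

Answer: top security bed

Derivation:
Line 1: ['read', 'calendar', 'with'] (min_width=18, slack=1)
Line 2: ['magnetic', 'were'] (min_width=13, slack=6)
Line 3: ['library', 'north', 'red'] (min_width=17, slack=2)
Line 4: ['top', 'security', 'bed'] (min_width=16, slack=3)
Line 5: ['happy', 'dolphin', 'we'] (min_width=16, slack=3)
Line 6: ['water', 'triangle'] (min_width=14, slack=5)
Line 7: ['hospital', 'bridge'] (min_width=15, slack=4)
Line 8: ['yellow'] (min_width=6, slack=13)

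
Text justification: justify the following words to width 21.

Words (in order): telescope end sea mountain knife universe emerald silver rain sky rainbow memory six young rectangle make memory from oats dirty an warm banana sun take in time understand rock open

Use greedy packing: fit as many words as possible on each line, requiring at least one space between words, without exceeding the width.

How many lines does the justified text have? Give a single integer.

Line 1: ['telescope', 'end', 'sea'] (min_width=17, slack=4)
Line 2: ['mountain', 'knife'] (min_width=14, slack=7)
Line 3: ['universe', 'emerald'] (min_width=16, slack=5)
Line 4: ['silver', 'rain', 'sky'] (min_width=15, slack=6)
Line 5: ['rainbow', 'memory', 'six'] (min_width=18, slack=3)
Line 6: ['young', 'rectangle', 'make'] (min_width=20, slack=1)
Line 7: ['memory', 'from', 'oats'] (min_width=16, slack=5)
Line 8: ['dirty', 'an', 'warm', 'banana'] (min_width=20, slack=1)
Line 9: ['sun', 'take', 'in', 'time'] (min_width=16, slack=5)
Line 10: ['understand', 'rock', 'open'] (min_width=20, slack=1)
Total lines: 10

Answer: 10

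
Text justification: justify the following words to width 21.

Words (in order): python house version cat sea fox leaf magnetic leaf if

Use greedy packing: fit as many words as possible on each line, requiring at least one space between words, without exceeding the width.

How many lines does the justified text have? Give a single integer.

Line 1: ['python', 'house', 'version'] (min_width=20, slack=1)
Line 2: ['cat', 'sea', 'fox', 'leaf'] (min_width=16, slack=5)
Line 3: ['magnetic', 'leaf', 'if'] (min_width=16, slack=5)
Total lines: 3

Answer: 3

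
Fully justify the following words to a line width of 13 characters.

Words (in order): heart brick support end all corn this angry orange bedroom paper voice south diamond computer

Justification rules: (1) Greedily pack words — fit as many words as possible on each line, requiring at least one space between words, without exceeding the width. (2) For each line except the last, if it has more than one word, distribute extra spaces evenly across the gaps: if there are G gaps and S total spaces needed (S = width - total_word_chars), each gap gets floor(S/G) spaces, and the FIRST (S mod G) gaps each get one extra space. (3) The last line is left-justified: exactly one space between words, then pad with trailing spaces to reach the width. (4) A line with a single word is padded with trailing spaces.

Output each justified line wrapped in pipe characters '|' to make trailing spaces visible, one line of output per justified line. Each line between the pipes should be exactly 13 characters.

Line 1: ['heart', 'brick'] (min_width=11, slack=2)
Line 2: ['support', 'end'] (min_width=11, slack=2)
Line 3: ['all', 'corn', 'this'] (min_width=13, slack=0)
Line 4: ['angry', 'orange'] (min_width=12, slack=1)
Line 5: ['bedroom', 'paper'] (min_width=13, slack=0)
Line 6: ['voice', 'south'] (min_width=11, slack=2)
Line 7: ['diamond'] (min_width=7, slack=6)
Line 8: ['computer'] (min_width=8, slack=5)

Answer: |heart   brick|
|support   end|
|all corn this|
|angry  orange|
|bedroom paper|
|voice   south|
|diamond      |
|computer     |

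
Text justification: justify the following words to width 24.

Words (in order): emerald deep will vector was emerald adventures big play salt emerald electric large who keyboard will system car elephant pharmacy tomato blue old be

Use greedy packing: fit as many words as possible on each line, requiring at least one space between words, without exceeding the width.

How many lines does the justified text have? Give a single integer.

Line 1: ['emerald', 'deep', 'will', 'vector'] (min_width=24, slack=0)
Line 2: ['was', 'emerald', 'adventures'] (min_width=22, slack=2)
Line 3: ['big', 'play', 'salt', 'emerald'] (min_width=21, slack=3)
Line 4: ['electric', 'large', 'who'] (min_width=18, slack=6)
Line 5: ['keyboard', 'will', 'system', 'car'] (min_width=24, slack=0)
Line 6: ['elephant', 'pharmacy', 'tomato'] (min_width=24, slack=0)
Line 7: ['blue', 'old', 'be'] (min_width=11, slack=13)
Total lines: 7

Answer: 7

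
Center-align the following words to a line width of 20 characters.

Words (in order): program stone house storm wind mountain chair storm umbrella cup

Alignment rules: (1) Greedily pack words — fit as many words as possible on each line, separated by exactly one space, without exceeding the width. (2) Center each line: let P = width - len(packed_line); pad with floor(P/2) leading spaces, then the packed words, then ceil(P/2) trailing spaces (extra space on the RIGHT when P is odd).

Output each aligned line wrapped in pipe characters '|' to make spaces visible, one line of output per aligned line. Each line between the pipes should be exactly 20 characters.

Answer: |program stone house |
|storm wind mountain |
|chair storm umbrella|
|        cup         |

Derivation:
Line 1: ['program', 'stone', 'house'] (min_width=19, slack=1)
Line 2: ['storm', 'wind', 'mountain'] (min_width=19, slack=1)
Line 3: ['chair', 'storm', 'umbrella'] (min_width=20, slack=0)
Line 4: ['cup'] (min_width=3, slack=17)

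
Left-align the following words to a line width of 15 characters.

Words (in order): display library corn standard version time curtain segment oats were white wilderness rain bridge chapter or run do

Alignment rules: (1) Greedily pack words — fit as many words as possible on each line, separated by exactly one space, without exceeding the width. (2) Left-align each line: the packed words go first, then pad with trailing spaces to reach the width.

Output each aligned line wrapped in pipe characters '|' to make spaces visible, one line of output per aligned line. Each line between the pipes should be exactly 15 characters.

Line 1: ['display', 'library'] (min_width=15, slack=0)
Line 2: ['corn', 'standard'] (min_width=13, slack=2)
Line 3: ['version', 'time'] (min_width=12, slack=3)
Line 4: ['curtain', 'segment'] (min_width=15, slack=0)
Line 5: ['oats', 'were', 'white'] (min_width=15, slack=0)
Line 6: ['wilderness', 'rain'] (min_width=15, slack=0)
Line 7: ['bridge', 'chapter'] (min_width=14, slack=1)
Line 8: ['or', 'run', 'do'] (min_width=9, slack=6)

Answer: |display library|
|corn standard  |
|version time   |
|curtain segment|
|oats were white|
|wilderness rain|
|bridge chapter |
|or run do      |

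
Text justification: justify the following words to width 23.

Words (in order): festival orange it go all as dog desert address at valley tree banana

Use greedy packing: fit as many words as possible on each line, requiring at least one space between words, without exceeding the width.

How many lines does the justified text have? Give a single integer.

Answer: 4

Derivation:
Line 1: ['festival', 'orange', 'it', 'go'] (min_width=21, slack=2)
Line 2: ['all', 'as', 'dog', 'desert'] (min_width=17, slack=6)
Line 3: ['address', 'at', 'valley', 'tree'] (min_width=22, slack=1)
Line 4: ['banana'] (min_width=6, slack=17)
Total lines: 4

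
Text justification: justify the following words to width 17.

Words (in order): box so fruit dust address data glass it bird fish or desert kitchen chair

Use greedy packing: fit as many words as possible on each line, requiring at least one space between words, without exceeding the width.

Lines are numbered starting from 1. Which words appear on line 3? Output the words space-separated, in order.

Line 1: ['box', 'so', 'fruit', 'dust'] (min_width=17, slack=0)
Line 2: ['address', 'data'] (min_width=12, slack=5)
Line 3: ['glass', 'it', 'bird'] (min_width=13, slack=4)
Line 4: ['fish', 'or', 'desert'] (min_width=14, slack=3)
Line 5: ['kitchen', 'chair'] (min_width=13, slack=4)

Answer: glass it bird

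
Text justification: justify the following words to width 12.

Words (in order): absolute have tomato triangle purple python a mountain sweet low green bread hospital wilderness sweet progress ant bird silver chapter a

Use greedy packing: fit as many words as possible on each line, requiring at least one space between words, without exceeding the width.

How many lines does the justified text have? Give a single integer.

Line 1: ['absolute'] (min_width=8, slack=4)
Line 2: ['have', 'tomato'] (min_width=11, slack=1)
Line 3: ['triangle'] (min_width=8, slack=4)
Line 4: ['purple'] (min_width=6, slack=6)
Line 5: ['python', 'a'] (min_width=8, slack=4)
Line 6: ['mountain'] (min_width=8, slack=4)
Line 7: ['sweet', 'low'] (min_width=9, slack=3)
Line 8: ['green', 'bread'] (min_width=11, slack=1)
Line 9: ['hospital'] (min_width=8, slack=4)
Line 10: ['wilderness'] (min_width=10, slack=2)
Line 11: ['sweet'] (min_width=5, slack=7)
Line 12: ['progress', 'ant'] (min_width=12, slack=0)
Line 13: ['bird', 'silver'] (min_width=11, slack=1)
Line 14: ['chapter', 'a'] (min_width=9, slack=3)
Total lines: 14

Answer: 14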